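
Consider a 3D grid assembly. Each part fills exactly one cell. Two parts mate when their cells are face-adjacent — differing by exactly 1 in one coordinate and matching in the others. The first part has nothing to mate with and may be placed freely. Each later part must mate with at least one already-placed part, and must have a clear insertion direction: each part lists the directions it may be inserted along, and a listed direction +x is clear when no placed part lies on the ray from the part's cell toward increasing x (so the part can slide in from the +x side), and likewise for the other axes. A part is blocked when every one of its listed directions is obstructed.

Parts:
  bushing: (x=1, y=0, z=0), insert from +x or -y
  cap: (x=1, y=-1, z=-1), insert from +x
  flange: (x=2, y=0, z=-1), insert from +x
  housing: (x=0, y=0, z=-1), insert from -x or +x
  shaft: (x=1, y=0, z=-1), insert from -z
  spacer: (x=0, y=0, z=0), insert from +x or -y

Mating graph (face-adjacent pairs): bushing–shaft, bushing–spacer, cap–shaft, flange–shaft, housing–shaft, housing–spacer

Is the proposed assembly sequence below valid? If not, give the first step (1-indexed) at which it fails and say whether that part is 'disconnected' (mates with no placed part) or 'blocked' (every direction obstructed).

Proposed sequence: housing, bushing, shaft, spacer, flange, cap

Invalid at step 2 (disconnected)

1. housing@(0, 0, -1) [-x clear] — {housing}
2. bushing@(1, 0, 0) — no placed neighbour ⇒ disconnected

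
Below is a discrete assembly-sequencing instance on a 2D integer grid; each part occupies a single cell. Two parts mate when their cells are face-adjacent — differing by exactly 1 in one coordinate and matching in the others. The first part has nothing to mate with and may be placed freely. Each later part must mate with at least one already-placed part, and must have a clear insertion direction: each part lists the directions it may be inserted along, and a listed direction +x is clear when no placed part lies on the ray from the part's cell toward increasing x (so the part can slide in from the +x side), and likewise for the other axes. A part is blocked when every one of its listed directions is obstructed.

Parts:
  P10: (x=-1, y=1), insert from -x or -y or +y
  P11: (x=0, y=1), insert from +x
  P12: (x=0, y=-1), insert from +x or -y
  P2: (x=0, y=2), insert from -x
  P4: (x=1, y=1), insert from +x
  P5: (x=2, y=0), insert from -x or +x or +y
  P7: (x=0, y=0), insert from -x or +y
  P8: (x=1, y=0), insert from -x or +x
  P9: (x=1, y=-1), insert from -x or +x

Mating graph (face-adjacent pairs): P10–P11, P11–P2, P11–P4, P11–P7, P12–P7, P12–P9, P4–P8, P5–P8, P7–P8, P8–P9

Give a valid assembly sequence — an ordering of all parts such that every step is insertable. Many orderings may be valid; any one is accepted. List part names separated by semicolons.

1. P12@(0, -1) [+x clear] — {P12}
2. P7@(0, 0) [-x clear] — {P12, P7}
3. P8@(1, 0) [+x clear] — {P12, P7, P8}
4. P5@(2, 0) [+x clear] — {P12, P5, P7, P8}
5. P11@(0, 1) [+x clear] — {P11, P12, P5, P7, P8}
6. P10@(-1, 1) [-x clear] — {P10, P11, P12, P5, P7, P8}
7. P2@(0, 2) [-x clear] — {P10, P11, P12, P2, P5, P7, P8}
8. P4@(1, 1) [+x clear] — {P10, P11, P12, P2, P4, P5, P7, P8}
9. P9@(1, -1) [+x clear] — {P10, P11, P12, P2, P4, P5, P7, P8, P9}

P12; P7; P8; P5; P11; P10; P2; P4; P9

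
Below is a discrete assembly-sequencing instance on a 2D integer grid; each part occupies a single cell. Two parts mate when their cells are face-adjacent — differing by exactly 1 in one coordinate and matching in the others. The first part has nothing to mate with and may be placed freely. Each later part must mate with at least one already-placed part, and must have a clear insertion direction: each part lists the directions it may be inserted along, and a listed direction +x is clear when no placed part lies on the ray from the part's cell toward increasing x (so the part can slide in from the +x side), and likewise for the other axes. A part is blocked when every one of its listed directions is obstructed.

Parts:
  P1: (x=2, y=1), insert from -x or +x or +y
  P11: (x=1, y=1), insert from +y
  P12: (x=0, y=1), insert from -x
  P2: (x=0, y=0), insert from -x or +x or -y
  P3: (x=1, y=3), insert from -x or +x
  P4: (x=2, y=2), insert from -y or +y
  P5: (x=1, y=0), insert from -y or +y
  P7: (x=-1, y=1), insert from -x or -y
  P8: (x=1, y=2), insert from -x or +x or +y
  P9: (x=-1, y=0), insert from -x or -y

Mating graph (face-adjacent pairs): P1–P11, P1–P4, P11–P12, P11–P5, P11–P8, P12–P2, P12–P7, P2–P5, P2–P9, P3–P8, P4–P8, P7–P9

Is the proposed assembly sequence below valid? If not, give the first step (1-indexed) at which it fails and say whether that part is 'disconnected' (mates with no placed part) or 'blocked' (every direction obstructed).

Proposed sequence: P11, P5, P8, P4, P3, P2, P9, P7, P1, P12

Invalid at step 10 (blocked)

1. P11@(1, 1) [+y clear] — {P11}
2. P5@(1, 0) [-y clear] — {P11, P5}
3. P8@(1, 2) [-x clear] — {P11, P5, P8}
4. P4@(2, 2) [-y clear] — {P11, P4, P5, P8}
5. P3@(1, 3) [-x clear] — {P11, P3, P4, P5, P8}
6. P2@(0, 0) [-x clear] — {P11, P2, P3, P4, P5, P8}
7. P9@(-1, 0) [-x clear] — {P11, P2, P3, P4, P5, P8, P9}
8. P7@(-1, 1) [-x clear] — {P11, P2, P3, P4, P5, P7, P8, P9}
9. P1@(2, 1) [+x clear] — {P1, P11, P2, P3, P4, P5, P7, P8, P9}
10. P12@(0, 1) — -x all obstructed ⇒ blocked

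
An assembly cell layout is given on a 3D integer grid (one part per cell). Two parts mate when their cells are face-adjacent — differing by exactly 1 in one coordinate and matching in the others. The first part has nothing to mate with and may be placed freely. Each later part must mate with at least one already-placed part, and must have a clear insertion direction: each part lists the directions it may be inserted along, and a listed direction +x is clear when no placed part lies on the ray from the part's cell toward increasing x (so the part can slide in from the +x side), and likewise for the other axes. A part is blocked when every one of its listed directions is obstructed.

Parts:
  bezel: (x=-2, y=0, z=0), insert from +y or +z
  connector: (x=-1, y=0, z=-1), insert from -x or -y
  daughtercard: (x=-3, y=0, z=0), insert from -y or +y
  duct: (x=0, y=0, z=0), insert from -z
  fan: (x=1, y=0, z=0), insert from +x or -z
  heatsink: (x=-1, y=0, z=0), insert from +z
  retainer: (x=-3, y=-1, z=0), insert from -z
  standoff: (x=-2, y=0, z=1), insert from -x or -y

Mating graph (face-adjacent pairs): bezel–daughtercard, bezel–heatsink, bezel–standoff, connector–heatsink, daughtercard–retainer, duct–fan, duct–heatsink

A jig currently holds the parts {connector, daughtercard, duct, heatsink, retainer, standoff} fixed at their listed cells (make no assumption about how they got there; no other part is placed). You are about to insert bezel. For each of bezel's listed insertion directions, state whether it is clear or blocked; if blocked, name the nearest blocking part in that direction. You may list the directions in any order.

+y: ray from bezel(-2, 0, 0) has no placed part ⇒ clear
+z: nearest on ray is standoff@(-2, 0, 1) ⇒ blocked

+y: clear; +z: blocked by standoff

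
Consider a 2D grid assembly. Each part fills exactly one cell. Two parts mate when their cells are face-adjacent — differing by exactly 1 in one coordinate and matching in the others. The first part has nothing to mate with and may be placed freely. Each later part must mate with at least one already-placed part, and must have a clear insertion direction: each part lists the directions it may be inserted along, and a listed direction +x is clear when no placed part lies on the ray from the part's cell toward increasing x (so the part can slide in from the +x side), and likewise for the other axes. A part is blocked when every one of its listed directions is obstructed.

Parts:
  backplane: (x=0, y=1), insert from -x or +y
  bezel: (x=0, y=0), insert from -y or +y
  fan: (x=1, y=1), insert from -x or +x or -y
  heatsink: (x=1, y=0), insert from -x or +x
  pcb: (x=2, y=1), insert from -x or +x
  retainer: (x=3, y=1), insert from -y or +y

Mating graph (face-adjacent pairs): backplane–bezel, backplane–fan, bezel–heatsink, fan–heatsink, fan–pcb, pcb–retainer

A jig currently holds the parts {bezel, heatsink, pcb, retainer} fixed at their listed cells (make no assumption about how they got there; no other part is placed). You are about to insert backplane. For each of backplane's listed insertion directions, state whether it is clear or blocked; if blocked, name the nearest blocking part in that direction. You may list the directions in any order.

-x: ray from backplane(0, 1) has no placed part ⇒ clear
+y: ray from backplane(0, 1) has no placed part ⇒ clear

+y: clear; -x: clear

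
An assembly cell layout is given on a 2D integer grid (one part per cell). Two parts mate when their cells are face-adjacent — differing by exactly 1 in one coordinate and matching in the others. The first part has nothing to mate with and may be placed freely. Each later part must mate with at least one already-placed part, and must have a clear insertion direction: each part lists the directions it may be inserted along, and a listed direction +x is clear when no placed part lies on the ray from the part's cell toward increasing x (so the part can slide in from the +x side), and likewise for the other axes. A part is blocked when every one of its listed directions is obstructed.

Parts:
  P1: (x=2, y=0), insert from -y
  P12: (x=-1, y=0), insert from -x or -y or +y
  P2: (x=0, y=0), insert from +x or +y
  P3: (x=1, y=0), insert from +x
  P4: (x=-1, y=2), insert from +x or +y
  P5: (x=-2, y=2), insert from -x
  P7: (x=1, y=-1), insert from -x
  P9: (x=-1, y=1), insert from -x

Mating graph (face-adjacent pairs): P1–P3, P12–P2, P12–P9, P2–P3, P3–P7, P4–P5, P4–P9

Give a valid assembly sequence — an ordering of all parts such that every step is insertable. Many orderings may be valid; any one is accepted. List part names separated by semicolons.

1. P12@(-1, 0) [-x clear] — {P12}
2. P9@(-1, 1) [-x clear] — {P12, P9}
3. P4@(-1, 2) [+x clear] — {P12, P4, P9}
4. P5@(-2, 2) [-x clear] — {P12, P4, P5, P9}
5. P2@(0, 0) [+x clear] — {P12, P2, P4, P5, P9}
6. P3@(1, 0) [+x clear] — {P12, P2, P3, P4, P5, P9}
7. P1@(2, 0) [-y clear] — {P1, P12, P2, P3, P4, P5, P9}
8. P7@(1, -1) [-x clear] — {P1, P12, P2, P3, P4, P5, P7, P9}

P12; P9; P4; P5; P2; P3; P1; P7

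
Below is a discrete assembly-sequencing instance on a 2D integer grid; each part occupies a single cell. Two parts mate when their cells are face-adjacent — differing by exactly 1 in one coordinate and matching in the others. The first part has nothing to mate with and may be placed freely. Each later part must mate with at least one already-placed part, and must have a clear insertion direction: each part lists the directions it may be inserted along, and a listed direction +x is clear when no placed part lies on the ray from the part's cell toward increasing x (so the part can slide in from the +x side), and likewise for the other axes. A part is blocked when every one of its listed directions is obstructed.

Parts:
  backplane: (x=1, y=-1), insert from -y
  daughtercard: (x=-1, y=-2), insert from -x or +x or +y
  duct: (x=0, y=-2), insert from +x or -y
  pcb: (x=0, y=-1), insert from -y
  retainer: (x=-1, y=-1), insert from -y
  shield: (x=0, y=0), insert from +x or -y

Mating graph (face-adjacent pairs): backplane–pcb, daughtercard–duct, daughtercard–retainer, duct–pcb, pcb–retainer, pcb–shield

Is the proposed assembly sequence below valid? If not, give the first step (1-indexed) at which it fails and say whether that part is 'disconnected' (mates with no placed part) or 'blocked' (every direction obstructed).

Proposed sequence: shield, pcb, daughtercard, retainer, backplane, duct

1. shield@(0, 0) [+x clear] — {shield}
2. pcb@(0, -1) [-y clear] — {pcb, shield}
3. daughtercard@(-1, -2) — no placed neighbour ⇒ disconnected

Invalid at step 3 (disconnected)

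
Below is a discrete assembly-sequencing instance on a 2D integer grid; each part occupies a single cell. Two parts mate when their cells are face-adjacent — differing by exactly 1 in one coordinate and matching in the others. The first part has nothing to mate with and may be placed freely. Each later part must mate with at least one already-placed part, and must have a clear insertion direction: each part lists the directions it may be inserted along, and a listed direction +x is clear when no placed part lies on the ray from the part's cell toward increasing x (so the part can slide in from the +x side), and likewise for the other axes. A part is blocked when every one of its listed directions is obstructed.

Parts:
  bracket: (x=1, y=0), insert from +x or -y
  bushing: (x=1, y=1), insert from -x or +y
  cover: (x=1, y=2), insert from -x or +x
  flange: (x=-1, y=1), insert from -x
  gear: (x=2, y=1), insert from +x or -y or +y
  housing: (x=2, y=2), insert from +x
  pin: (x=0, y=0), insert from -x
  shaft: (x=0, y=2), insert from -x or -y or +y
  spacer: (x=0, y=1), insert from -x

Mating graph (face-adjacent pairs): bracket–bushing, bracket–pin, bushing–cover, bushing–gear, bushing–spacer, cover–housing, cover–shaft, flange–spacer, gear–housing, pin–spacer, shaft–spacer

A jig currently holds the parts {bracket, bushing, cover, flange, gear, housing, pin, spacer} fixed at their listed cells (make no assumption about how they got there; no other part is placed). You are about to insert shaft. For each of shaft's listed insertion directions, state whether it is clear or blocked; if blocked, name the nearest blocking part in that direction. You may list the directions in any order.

+y: clear; -x: clear; -y: blocked by spacer

-x: ray from shaft(0, 2) has no placed part ⇒ clear
-y: nearest on ray is spacer@(0, 1) ⇒ blocked
+y: ray from shaft(0, 2) has no placed part ⇒ clear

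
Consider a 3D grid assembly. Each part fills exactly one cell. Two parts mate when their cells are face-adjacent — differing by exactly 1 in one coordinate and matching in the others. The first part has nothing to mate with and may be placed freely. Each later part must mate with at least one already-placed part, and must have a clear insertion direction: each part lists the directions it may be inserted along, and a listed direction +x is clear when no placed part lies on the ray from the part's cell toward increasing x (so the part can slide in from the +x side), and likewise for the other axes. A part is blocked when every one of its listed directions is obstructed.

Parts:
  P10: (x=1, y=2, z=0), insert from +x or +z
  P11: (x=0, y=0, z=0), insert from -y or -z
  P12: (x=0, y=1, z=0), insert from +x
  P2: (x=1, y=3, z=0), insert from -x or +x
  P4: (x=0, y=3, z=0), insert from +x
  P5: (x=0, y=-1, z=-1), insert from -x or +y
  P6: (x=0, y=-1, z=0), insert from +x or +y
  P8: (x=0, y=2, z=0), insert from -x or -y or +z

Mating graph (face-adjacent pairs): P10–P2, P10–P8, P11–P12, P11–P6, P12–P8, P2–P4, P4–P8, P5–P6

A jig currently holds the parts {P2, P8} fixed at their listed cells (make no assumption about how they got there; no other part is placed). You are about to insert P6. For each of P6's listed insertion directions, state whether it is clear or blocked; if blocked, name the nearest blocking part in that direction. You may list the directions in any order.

+x: clear; +y: blocked by P8

+x: ray from P6(0, -1, 0) has no placed part ⇒ clear
+y: nearest on ray is P8@(0, 2, 0) ⇒ blocked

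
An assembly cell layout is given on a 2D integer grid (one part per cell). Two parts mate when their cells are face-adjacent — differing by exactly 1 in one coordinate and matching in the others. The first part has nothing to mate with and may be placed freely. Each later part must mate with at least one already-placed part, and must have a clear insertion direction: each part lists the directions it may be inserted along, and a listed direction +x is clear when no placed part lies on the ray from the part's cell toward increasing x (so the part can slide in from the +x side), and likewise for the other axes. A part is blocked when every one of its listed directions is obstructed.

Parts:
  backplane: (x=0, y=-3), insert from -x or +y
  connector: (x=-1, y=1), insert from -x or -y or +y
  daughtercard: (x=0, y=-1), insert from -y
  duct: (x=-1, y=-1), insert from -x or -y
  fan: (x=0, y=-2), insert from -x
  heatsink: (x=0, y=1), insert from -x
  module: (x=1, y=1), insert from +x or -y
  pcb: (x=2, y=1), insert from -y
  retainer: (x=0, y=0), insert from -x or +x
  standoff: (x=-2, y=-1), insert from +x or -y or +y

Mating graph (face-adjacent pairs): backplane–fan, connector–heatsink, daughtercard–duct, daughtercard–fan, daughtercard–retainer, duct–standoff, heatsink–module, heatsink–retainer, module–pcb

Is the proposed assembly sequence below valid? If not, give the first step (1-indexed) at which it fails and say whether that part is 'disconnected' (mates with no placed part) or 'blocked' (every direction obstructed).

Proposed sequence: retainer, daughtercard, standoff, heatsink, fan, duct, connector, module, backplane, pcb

1. retainer@(0, 0) [-x clear] — {retainer}
2. daughtercard@(0, -1) [-y clear] — {daughtercard, retainer}
3. standoff@(-2, -1) — no placed neighbour ⇒ disconnected

Invalid at step 3 (disconnected)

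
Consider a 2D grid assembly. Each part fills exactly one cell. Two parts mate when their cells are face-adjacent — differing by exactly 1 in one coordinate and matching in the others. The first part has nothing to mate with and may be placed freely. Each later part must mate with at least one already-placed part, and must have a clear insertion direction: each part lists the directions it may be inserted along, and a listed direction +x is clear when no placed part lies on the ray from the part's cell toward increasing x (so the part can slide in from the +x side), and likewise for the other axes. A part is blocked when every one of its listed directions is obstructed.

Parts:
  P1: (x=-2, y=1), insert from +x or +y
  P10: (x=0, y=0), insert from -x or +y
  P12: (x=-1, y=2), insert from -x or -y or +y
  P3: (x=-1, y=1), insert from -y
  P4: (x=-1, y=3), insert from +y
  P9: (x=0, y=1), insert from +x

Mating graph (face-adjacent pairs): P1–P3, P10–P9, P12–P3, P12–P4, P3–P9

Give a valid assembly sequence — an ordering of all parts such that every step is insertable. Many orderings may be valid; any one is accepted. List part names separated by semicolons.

1. P12@(-1, 2) [-x clear] — {P12}
2. P4@(-1, 3) [+y clear] — {P12, P4}
3. P3@(-1, 1) [-y clear] — {P12, P3, P4}
4. P9@(0, 1) [+x clear] — {P12, P3, P4, P9}
5. P10@(0, 0) [-x clear] — {P10, P12, P3, P4, P9}
6. P1@(-2, 1) [+y clear] — {P1, P10, P12, P3, P4, P9}

P12; P4; P3; P9; P10; P1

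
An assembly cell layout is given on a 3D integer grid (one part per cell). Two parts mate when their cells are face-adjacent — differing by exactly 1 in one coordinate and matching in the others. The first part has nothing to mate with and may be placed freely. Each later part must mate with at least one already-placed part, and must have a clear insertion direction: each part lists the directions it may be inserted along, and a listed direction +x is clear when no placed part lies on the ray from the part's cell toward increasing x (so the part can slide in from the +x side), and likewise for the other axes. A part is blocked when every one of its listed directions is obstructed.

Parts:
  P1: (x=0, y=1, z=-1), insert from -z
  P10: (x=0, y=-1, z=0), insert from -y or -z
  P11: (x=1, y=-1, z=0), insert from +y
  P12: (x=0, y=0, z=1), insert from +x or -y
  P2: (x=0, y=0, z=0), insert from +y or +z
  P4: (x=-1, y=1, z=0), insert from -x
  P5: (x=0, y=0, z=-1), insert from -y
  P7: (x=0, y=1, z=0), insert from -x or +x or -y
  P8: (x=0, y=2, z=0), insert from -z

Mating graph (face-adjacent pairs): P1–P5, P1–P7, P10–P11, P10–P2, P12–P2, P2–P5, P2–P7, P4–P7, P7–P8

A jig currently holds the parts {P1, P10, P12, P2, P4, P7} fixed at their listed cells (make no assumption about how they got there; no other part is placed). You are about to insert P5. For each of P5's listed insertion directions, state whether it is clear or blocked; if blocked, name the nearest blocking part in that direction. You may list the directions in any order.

-y: ray from P5(0, 0, -1) has no placed part ⇒ clear

-y: clear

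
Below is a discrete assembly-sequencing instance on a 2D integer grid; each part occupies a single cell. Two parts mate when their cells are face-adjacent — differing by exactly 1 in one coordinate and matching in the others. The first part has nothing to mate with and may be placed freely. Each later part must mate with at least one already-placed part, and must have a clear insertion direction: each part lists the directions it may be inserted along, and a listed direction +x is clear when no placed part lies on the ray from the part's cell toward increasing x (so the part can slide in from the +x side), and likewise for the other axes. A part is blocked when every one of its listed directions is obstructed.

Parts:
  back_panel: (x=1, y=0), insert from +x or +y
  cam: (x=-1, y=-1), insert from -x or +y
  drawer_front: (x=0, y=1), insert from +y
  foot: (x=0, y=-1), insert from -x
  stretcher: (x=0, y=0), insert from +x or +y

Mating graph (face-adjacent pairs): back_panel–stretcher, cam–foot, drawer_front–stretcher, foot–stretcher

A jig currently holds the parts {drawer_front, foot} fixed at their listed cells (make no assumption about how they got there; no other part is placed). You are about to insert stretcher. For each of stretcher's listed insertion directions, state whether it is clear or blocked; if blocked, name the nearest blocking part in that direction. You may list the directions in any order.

+x: ray from stretcher(0, 0) has no placed part ⇒ clear
+y: nearest on ray is drawer_front@(0, 1) ⇒ blocked

+x: clear; +y: blocked by drawer_front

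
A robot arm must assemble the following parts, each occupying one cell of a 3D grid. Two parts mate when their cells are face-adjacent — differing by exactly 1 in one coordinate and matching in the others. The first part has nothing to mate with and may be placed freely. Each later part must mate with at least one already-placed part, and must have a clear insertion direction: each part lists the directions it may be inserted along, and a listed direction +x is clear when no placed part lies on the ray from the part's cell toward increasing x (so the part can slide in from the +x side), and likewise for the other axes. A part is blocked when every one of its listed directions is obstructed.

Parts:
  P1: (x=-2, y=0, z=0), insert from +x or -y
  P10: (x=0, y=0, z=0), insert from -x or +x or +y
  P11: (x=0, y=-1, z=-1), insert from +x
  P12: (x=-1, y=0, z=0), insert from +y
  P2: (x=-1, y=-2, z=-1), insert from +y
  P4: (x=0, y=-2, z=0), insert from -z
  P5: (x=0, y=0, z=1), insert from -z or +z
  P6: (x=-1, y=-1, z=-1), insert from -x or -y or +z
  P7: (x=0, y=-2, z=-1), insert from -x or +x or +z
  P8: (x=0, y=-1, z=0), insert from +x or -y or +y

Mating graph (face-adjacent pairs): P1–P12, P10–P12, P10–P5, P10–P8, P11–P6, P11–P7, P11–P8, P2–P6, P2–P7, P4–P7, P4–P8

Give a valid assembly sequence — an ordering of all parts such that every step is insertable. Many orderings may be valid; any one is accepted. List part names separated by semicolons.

P11; P8; P10; P12; P4; P7; P2; P6; P5; P1

1. P11@(0, -1, -1) [+x clear] — {P11}
2. P8@(0, -1, 0) [+x clear] — {P11, P8}
3. P10@(0, 0, 0) [-x clear] — {P10, P11, P8}
4. P12@(-1, 0, 0) [+y clear] — {P10, P11, P12, P8}
5. P4@(0, -2, 0) [-z clear] — {P10, P11, P12, P4, P8}
6. P7@(0, -2, -1) [-x clear] — {P10, P11, P12, P4, P7, P8}
7. P2@(-1, -2, -1) [+y clear] — {P10, P11, P12, P2, P4, P7, P8}
8. P6@(-1, -1, -1) [-x clear] — {P10, P11, P12, P2, P4, P6, P7, P8}
9. P5@(0, 0, 1) [+z clear] — {P10, P11, P12, P2, P4, P5, P6, P7, P8}
10. P1@(-2, 0, 0) [-y clear] — {P1, P10, P11, P12, P2, P4, P5, P6, P7, P8}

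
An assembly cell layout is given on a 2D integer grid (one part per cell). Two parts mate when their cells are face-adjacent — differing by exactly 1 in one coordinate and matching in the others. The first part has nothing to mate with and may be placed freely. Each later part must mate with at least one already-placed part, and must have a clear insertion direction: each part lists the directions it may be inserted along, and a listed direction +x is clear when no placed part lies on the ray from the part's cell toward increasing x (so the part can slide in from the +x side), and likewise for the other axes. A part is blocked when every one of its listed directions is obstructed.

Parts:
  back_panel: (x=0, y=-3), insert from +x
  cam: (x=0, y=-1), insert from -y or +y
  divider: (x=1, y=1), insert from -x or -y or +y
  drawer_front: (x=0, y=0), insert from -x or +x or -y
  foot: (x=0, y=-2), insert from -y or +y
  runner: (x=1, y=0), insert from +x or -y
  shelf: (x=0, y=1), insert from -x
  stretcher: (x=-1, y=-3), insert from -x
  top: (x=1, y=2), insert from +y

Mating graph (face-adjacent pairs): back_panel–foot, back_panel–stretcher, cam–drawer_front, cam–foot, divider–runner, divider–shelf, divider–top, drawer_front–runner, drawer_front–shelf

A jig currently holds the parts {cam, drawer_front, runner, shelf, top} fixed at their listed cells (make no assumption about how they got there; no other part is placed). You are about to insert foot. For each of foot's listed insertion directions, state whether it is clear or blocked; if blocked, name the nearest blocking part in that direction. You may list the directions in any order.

-y: ray from foot(0, -2) has no placed part ⇒ clear
+y: nearest on ray is cam@(0, -1) ⇒ blocked

+y: blocked by cam; -y: clear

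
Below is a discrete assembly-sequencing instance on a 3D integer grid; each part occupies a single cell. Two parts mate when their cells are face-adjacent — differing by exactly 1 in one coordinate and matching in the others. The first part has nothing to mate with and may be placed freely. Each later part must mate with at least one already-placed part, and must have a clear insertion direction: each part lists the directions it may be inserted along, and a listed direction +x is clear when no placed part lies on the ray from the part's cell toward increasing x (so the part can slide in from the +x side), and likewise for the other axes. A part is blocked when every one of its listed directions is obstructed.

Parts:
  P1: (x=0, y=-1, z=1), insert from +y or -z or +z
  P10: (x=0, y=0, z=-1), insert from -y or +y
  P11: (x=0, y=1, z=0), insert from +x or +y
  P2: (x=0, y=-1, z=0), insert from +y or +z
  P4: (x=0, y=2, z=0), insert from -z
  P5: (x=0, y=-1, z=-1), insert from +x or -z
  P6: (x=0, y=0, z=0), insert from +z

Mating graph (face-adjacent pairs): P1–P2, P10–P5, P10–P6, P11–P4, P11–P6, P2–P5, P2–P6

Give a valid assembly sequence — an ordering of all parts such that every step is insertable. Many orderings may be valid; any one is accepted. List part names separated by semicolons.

P5; P2; P10; P6; P11; P4; P1

1. P5@(0, -1, -1) [+x clear] — {P5}
2. P2@(0, -1, 0) [+y clear] — {P2, P5}
3. P10@(0, 0, -1) [+y clear] — {P10, P2, P5}
4. P6@(0, 0, 0) [+z clear] — {P10, P2, P5, P6}
5. P11@(0, 1, 0) [+x clear] — {P10, P11, P2, P5, P6}
6. P4@(0, 2, 0) [-z clear] — {P10, P11, P2, P4, P5, P6}
7. P1@(0, -1, 1) [+y clear] — {P1, P10, P11, P2, P4, P5, P6}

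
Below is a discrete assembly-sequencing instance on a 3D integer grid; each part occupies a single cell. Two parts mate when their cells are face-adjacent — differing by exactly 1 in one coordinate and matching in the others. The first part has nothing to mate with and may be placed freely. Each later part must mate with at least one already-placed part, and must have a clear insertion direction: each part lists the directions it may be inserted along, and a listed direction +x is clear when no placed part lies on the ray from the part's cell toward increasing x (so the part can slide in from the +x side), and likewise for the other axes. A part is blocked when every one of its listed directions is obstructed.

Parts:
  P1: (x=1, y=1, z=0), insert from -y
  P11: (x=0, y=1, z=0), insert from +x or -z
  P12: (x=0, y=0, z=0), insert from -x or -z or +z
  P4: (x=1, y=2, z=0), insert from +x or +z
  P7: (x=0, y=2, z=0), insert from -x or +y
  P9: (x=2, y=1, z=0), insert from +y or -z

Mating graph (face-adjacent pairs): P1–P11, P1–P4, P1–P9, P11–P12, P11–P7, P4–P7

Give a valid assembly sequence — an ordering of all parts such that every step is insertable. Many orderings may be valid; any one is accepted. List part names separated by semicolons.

P9; P1; P11; P12; P7; P4

1. P9@(2, 1, 0) [+y clear] — {P9}
2. P1@(1, 1, 0) [-y clear] — {P1, P9}
3. P11@(0, 1, 0) [-z clear] — {P1, P11, P9}
4. P12@(0, 0, 0) [-x clear] — {P1, P11, P12, P9}
5. P7@(0, 2, 0) [-x clear] — {P1, P11, P12, P7, P9}
6. P4@(1, 2, 0) [+x clear] — {P1, P11, P12, P4, P7, P9}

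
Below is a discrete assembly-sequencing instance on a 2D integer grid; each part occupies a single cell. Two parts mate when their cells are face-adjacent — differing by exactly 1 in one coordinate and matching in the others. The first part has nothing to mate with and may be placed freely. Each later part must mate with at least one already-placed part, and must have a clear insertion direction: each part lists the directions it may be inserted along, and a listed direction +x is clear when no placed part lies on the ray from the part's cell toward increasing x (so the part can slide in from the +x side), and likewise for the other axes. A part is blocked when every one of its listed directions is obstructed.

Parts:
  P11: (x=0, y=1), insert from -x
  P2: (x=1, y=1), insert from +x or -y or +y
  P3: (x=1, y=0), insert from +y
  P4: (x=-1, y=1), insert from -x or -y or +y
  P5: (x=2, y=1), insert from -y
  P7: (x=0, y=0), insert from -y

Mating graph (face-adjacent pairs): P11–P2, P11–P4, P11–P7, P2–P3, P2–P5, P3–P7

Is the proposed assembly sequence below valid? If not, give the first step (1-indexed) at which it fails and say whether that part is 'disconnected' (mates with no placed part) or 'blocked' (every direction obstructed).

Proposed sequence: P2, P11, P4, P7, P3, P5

1. P2@(1, 1) [+x clear] — {P2}
2. P11@(0, 1) [-x clear] — {P11, P2}
3. P4@(-1, 1) [-x clear] — {P11, P2, P4}
4. P7@(0, 0) [-y clear] — {P11, P2, P4, P7}
5. P3@(1, 0) — +y all obstructed ⇒ blocked

Invalid at step 5 (blocked)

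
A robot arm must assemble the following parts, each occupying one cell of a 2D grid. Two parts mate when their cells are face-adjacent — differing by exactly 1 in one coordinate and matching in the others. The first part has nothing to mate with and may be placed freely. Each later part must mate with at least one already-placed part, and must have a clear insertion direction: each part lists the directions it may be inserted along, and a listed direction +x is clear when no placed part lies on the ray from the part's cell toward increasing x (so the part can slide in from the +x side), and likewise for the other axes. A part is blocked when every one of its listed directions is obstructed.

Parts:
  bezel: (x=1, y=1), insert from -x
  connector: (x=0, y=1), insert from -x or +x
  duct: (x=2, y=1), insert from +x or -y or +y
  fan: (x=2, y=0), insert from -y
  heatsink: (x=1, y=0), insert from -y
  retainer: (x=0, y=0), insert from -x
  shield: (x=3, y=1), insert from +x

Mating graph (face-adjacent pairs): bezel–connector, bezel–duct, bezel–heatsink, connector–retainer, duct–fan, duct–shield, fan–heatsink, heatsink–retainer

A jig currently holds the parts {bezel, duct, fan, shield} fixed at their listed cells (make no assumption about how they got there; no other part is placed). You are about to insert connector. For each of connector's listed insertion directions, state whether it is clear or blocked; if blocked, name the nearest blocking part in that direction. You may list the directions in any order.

+x: blocked by bezel; -x: clear

-x: ray from connector(0, 1) has no placed part ⇒ clear
+x: nearest on ray is bezel@(1, 1) ⇒ blocked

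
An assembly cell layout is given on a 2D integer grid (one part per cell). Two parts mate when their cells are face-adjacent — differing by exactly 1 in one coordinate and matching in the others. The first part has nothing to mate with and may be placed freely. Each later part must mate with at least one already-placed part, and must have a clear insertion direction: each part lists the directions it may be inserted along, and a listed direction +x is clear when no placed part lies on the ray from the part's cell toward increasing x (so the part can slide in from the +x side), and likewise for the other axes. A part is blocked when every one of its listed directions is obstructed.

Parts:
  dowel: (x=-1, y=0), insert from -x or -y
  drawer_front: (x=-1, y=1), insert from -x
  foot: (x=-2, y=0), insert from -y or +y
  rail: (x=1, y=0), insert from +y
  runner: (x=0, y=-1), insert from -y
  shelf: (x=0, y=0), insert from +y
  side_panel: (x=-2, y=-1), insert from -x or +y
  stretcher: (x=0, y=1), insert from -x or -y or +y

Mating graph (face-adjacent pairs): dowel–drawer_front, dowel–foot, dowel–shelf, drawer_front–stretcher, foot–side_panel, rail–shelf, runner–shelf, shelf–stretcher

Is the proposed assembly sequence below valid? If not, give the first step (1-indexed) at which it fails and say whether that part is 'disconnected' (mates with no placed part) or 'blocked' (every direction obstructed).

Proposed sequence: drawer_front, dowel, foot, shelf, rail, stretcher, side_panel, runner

1. drawer_front@(-1, 1) [-x clear] — {drawer_front}
2. dowel@(-1, 0) [-x clear] — {dowel, drawer_front}
3. foot@(-2, 0) [-y clear] — {dowel, drawer_front, foot}
4. shelf@(0, 0) [+y clear] — {dowel, drawer_front, foot, shelf}
5. rail@(1, 0) [+y clear] — {dowel, drawer_front, foot, rail, shelf}
6. stretcher@(0, 1) [+y clear] — {dowel, drawer_front, foot, rail, shelf, stretcher}
7. side_panel@(-2, -1) [-x clear] — {dowel, drawer_front, foot, rail, shelf, side_panel, stretcher}
8. runner@(0, -1) [-y clear] — {dowel, drawer_front, foot, rail, runner, shelf, side_panel, stretcher}

Valid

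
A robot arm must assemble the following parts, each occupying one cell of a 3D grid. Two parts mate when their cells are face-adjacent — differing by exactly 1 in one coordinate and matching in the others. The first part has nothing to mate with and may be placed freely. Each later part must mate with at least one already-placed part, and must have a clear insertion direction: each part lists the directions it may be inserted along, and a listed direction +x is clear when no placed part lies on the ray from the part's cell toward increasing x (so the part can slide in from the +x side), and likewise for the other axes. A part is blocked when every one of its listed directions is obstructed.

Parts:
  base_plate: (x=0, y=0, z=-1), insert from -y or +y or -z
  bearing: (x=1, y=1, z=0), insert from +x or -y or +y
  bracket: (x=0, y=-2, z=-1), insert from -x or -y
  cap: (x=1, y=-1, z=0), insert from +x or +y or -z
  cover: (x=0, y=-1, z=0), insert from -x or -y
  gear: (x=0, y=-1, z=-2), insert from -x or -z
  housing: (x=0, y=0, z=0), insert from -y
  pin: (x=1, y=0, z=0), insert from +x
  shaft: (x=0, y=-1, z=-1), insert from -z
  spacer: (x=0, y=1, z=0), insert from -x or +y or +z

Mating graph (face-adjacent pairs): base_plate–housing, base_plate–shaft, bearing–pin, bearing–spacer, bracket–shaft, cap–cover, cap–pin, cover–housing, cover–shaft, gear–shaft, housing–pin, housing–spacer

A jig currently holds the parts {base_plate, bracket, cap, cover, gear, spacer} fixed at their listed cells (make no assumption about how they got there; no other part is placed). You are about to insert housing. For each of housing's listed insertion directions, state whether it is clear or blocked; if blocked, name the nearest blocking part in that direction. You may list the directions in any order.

-y: nearest on ray is cover@(0, -1, 0) ⇒ blocked

-y: blocked by cover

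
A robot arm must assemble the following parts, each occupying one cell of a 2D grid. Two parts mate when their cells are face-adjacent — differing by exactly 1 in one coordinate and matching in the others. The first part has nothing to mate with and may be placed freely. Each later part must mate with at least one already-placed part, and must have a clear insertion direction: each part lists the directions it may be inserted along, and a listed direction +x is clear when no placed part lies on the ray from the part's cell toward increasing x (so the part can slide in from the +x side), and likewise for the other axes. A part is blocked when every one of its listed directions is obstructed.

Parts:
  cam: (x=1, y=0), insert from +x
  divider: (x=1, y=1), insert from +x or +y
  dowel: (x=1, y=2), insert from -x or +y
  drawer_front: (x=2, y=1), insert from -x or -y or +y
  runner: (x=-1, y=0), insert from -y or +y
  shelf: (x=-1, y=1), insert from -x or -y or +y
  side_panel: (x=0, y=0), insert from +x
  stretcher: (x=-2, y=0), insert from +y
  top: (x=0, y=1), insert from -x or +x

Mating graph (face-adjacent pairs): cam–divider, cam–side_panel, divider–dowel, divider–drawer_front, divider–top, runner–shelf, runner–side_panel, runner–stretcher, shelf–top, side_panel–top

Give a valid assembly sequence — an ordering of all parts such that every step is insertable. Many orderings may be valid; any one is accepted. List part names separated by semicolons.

drawer_front; divider; top; side_panel; cam; runner; dowel; shelf; stretcher

1. drawer_front@(2, 1) [-x clear] — {drawer_front}
2. divider@(1, 1) [+y clear] — {divider, drawer_front}
3. top@(0, 1) [-x clear] — {divider, drawer_front, top}
4. side_panel@(0, 0) [+x clear] — {divider, drawer_front, side_panel, top}
5. cam@(1, 0) [+x clear] — {cam, divider, drawer_front, side_panel, top}
6. runner@(-1, 0) [-y clear] — {cam, divider, drawer_front, runner, side_panel, top}
7. dowel@(1, 2) [-x clear] — {cam, divider, dowel, drawer_front, runner, side_panel, top}
8. shelf@(-1, 1) [-x clear] — {cam, divider, dowel, drawer_front, runner, shelf, side_panel, top}
9. stretcher@(-2, 0) [+y clear] — {cam, divider, dowel, drawer_front, runner, shelf, side_panel, stretcher, top}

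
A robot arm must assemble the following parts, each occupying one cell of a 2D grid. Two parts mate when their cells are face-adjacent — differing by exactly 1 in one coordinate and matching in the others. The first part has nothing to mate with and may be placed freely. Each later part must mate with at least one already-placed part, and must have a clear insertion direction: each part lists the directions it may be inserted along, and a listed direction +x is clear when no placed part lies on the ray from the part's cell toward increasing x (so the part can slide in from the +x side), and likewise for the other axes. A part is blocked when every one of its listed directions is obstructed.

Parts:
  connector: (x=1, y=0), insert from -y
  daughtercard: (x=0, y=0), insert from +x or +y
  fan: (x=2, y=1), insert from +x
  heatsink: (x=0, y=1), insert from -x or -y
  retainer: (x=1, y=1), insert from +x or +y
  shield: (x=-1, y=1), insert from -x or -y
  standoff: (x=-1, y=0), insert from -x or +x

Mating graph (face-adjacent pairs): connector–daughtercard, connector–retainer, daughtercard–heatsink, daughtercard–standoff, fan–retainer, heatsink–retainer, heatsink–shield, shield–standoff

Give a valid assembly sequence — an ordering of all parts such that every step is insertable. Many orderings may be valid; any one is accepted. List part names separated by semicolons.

1. standoff@(-1, 0) [-x clear] — {standoff}
2. shield@(-1, 1) [-x clear] — {shield, standoff}
3. heatsink@(0, 1) [-y clear] — {heatsink, shield, standoff}
4. retainer@(1, 1) [+x clear] — {heatsink, retainer, shield, standoff}
5. daughtercard@(0, 0) [+x clear] — {daughtercard, heatsink, retainer, shield, standoff}
6. fan@(2, 1) [+x clear] — {daughtercard, fan, heatsink, retainer, shield, standoff}
7. connector@(1, 0) [-y clear] — {connector, daughtercard, fan, heatsink, retainer, shield, standoff}

standoff; shield; heatsink; retainer; daughtercard; fan; connector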